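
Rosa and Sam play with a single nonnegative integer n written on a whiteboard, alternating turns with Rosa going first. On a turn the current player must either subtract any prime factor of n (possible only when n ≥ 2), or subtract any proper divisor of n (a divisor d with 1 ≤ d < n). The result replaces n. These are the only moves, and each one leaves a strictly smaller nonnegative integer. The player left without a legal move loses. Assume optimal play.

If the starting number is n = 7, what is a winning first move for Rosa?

Positions with no move are L. A position that does have a move is losing for the player to move precisely when every available move leads to a winning position for the opponent. Fill in the labels:
n=0: no move → L
n=1: no move → L
n=2: →0(L), so W
n=3: →0(L), so W
n=4: →2(W), 3(W) — all W, so L
n=5: →0(L), so W
n=6: →4(L), so W
n=7: →0(L), so W
From 7, the L positions reachable in one move are: 0.

Move to 0.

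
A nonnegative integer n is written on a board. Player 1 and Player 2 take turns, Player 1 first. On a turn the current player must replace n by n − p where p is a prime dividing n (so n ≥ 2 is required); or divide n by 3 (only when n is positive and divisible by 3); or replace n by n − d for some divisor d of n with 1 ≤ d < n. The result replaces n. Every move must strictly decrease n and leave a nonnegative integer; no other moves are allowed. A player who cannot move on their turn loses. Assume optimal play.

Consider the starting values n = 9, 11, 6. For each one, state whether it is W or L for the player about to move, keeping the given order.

9: L, 11: W, 6: W

Use the standard recursion: the mover loses at a terminal position; elsewhere, the mover wins exactly when some move hands the opponent an L position.
n=0: no move → L
n=1: no move → L
n=2: →0(L), so W
n=3: →0(L), so W
n=4: →2(W), 3(W) — all W, so L
n=5: →0(L), so W
n=6: →4(L), so W
n=7: →0(L), so W
n=8: →4(L), so W
n=9: →3(W), 6(W), 8(W) — all W, so L
n=10: →9(L), so W
n=11: →0(L), so W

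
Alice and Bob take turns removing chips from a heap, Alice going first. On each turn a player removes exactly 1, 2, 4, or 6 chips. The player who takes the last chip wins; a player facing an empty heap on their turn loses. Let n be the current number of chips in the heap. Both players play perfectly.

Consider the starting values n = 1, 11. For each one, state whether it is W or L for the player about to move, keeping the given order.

1: W, 11: L

Positions with no move are L. A position that does have a move is losing for the player to move precisely when every available move leads to a winning position for the opponent. Fill in the labels:
n=0: no move → L
n=1: reaches L-position 0 → W
n=2: reaches L-position 0 → W
n=3: only reaches 2(W), 1(W), all W → L
n=4: reaches L-position 3 → W
n=5: reaches L-position 3 → W
n=6: reaches L-position 0 → W
n=7: reaches L-position 3 → W
n=8: only reaches 7(W), 6(W), 4(W), 2(W), all W → L
n=9: reaches L-position 8 → W
n=10: reaches L-position 8 → W
n=11: only reaches 10(W), 9(W), 7(W), 5(W), all W → L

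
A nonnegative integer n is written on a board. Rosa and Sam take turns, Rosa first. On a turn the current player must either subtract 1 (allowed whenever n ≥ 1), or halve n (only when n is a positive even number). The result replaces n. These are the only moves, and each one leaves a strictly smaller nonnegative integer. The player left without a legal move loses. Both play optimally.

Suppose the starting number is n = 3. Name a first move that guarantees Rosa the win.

Classify positions by backward induction: terminal positions (no move available) are L. From any other position, the mover wins iff some move reaches an L.
n=0: no move → L
n=1: →0(L), so W
n=2: →1(W) only, which is W, so L
n=3: →2(L), so W
From 3, the L positions reachable in one move are: 2.

Move to 2.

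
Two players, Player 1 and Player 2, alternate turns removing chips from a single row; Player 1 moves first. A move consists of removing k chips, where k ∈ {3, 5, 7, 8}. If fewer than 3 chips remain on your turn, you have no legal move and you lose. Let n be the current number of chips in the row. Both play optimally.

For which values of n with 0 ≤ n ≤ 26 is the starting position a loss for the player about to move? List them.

Classify positions by backward induction: terminal positions (no move available) are L. From any other position, the mover wins iff some move reaches an L.
n=0: no move → L
n=1: no move → L
n=2: no move → L
n=3: reaches L-position 0 → W
n=4: reaches L-position 1 → W
n=5: reaches L-position 2 → W
n=6: reaches L-position 1 → W
n=7: reaches L-position 2 → W
n=8: reaches L-position 1 → W
n=9: reaches L-position 2 → W
n=10: reaches L-position 2 → W
n=11: only reaches 8(W), 6(W), 4(W), 3(W), all W → L
n=12: only reaches 9(W), 7(W), 5(W), 4(W), all W → L
n=13: only reaches 10(W), 8(W), 6(W), 5(W), all W → L
n=14: reaches L-position 11 → W
n=15: reaches L-position 12 → W
n=16: reaches L-position 13 → W
n=17: reaches L-position 12 → W
n=18: reaches L-position 13 → W
n=19: reaches L-position 12 → W
n=20: reaches L-position 13 → W
n=21: reaches L-position 13 → W
n=22: only reaches 19(W), 17(W), 15(W), 14(W), all W → L
n=23: only reaches 20(W), 18(W), 16(W), 15(W), all W → L
n=24: only reaches 21(W), 19(W), 17(W), 16(W), all W → L
n=25: reaches L-position 22 → W
n=26: reaches L-position 23 → W
Reading off the rows marked L gives the requested list; there are 9 such values of n.

0, 1, 2, 11, 12, 13, 22, 23, 24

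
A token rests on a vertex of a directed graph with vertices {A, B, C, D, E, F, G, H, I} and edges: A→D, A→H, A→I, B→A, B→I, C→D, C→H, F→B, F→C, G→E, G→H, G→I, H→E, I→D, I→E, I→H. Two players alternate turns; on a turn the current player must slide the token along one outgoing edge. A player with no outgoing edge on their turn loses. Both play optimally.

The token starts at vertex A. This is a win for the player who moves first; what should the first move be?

Classify positions by backward induction: terminal positions (no move available) are L. From any other position, the mover wins iff some move reaches an L.
Every edge goes from a vertex to one that appears earlier in the order D, E, H, I, A, C, B, G, F, so processing vertices in that order labels each vertex after all of its successors.
D: no outgoing edge → L
E: no outgoing edge → L
H: reaches L-position E → W
I: reaches L-position E → W
A: reaches L-position D → W
C: reaches L-position D → W
B: only reaches A(W), I(W), all W → L
G: reaches L-position E → W
F: reaches L-position B → W
From A, the L positions reachable in one move are: D.

Move to D.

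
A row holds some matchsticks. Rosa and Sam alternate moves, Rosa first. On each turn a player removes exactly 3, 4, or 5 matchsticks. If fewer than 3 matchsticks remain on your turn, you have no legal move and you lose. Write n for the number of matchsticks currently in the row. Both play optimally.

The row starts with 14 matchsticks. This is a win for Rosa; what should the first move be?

Remove 4, leaving 10.

Work bottom-up. With no move the player to move loses. Otherwise the position is W if at least one move leads to an L position for the opponent, and L if every move leads to a W.
n=0: no move → L
n=1: no move → L
n=2: no move → L
n=3: W (go to 0, an L position)
n=4: W (go to 1, an L position)
n=5: W (go to 2, an L position)
n=6: W (go to 2, an L position)
n=7: W (go to 2, an L position)
n=8: L (options 5(W), 4(W), 3(W) are all W)
n=9: L (options 6(W), 5(W), 4(W) are all W)
n=10: L (options 7(W), 6(W), 5(W) are all W)
n=11: W (go to 8, an L position)
n=12: W (go to 9, an L position)
n=13: W (go to 10, an L position)
n=14: W (go to 10, an L position)
From 14, the L positions reachable in one move are: 10, 9. Any move reaching one of these is winning.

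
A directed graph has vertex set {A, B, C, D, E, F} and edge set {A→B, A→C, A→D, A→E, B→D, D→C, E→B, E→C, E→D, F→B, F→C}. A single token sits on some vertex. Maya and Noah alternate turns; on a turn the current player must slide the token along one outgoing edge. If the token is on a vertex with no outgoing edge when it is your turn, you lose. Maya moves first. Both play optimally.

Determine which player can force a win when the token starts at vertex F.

Label each position W (a win for the player to move) or L (a loss). A position with no legal move is L; any other position is W exactly when some move reaches an L, and L when every move reaches a W.
Every edge goes from a vertex to one that appears earlier in the order C, D, B, E, A, F, so processing vertices in that order labels each vertex after all of its successors.
C: no outgoing edge → L
D: reaches L-position C → W
B: only reaches D(W), which is W → L
E: reaches L-position B → W
A: reaches L-position B → W
F: reaches L-position B → W
The starting position F is W: Maya should move to B, handing over an L position.

Maya wins.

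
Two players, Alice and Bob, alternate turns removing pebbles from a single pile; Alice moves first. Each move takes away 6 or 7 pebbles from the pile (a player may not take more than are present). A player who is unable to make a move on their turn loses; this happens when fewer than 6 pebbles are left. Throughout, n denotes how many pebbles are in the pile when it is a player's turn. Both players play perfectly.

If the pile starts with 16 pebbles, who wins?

Bob wins.

Positions with no move are L. A position that does have a move is losing for the player to move precisely when every available move leads to a winning position for the opponent. Fill in the labels:
n=0: no move → L
n=1: no move → L
n=2: no move → L
n=3: no move → L
n=4: no move → L
n=5: no move → L
n=6: →0(L), so W
n=7: →1(L), so W
n=8: →2(L), so W
n=9: →3(L), so W
n=10: →4(L), so W
n=11: →5(L), so W
n=12: →5(L), so W
n=13: →7(W), 6(W) — all W, so L
n=14: →8(W), 7(W) — all W, so L
n=15: →9(W), 8(W) — all W, so L
n=16: →10(W), 9(W) — all W, so L
The starting position 16 is L: whatever Alice does, the opponent receives a W position.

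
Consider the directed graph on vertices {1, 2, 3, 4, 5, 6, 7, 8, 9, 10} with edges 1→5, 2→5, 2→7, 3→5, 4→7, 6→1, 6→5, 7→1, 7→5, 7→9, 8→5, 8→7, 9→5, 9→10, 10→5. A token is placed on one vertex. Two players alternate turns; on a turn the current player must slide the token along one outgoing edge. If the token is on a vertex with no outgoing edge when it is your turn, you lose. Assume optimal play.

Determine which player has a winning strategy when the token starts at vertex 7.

Work bottom-up. With no move the player to move loses. Otherwise the position is W if at least one move leads to an L position for the opponent, and L if every move leads to a W.
Every edge goes from a vertex to one that appears earlier in the order 5, 1, 10, 9, 3, 7, 4, 6, 2, 8, so processing vertices in that order labels each vertex after all of its successors.
5: no outgoing edge → L
1: can move to 5, which is L ⇒ W
10: can move to 5, which is L ⇒ W
9: can move to 5, which is L ⇒ W
3: can move to 5, which is L ⇒ W
7: can move to 5, which is L ⇒ W
4: the only move is to 7(W), a W ⇒ L
6: can move to 5, which is L ⇒ W
2: can move to 5, which is L ⇒ W
8: can move to 5, which is L ⇒ W
From 7 the player to move can move to 5, reaching an L position.

The first player wins.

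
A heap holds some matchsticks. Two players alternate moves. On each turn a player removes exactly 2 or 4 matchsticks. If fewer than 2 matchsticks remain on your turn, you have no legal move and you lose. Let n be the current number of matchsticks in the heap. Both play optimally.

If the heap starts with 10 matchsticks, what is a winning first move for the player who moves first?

Remove 4, leaving 6.

Compute win/loss labels from the base case upward. A position with no move is L. Any other position is W if it can reach an L in one move, else L.
n=0: no move → L
n=1: no move → L
n=2: reaches L-position 0 → W
n=3: reaches L-position 1 → W
n=4: reaches L-position 0 → W
n=5: reaches L-position 1 → W
n=6: only reaches 4(W), 2(W), all W → L
n=7: only reaches 5(W), 3(W), all W → L
n=8: reaches L-position 6 → W
n=9: reaches L-position 7 → W
n=10: reaches L-position 6 → W
From 10, the L positions reachable in one move are: 6.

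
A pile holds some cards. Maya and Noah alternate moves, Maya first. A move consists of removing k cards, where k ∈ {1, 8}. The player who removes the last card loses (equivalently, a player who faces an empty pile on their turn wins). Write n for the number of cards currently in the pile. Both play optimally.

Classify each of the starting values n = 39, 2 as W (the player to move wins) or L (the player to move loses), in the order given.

39: L, 2: W

Compute win/loss labels from the base case upward. A position with no move is W. Any other position is W if it can reach an L in one move, else L.
n=0: no move; the opponent has just taken the last card and therefore loses → W
n=1: the only move is to 0(W), a W ⇒ L
n=2: can move to 1, which is L ⇒ W
n=3: the only move is to 2(W), a W ⇒ L
n=4: can move to 3, which is L ⇒ W
n=5: the only move is to 4(W), a W ⇒ L
n=6: can move to 5, which is L ⇒ W
n=7: the only move is to 6(W), a W ⇒ L
n=8: can move to 7, which is L ⇒ W
n=9: can move to 1, which is L ⇒ W
n=10: moves to 9(W), 2(W); every one is W ⇒ L
n=11: can move to 10, which is L ⇒ W
n=12: moves to 11(W), 4(W); every one is W ⇒ L
n=13: can move to 12, which is L ⇒ W
n=14: moves to 13(W), 6(W); every one is W ⇒ L
n=15: can move to 14, which is L ⇒ W
n=16: moves to 15(W), 8(W); every one is W ⇒ L
n=17: can move to 16, which is L ⇒ W
n=18: can move to 10, which is L ⇒ W
n=19: moves to 18(W), 11(W); every one is W ⇒ L
n=20: can move to 19, which is L ⇒ W
n=21: moves to 20(W), 13(W); every one is W ⇒ L
n=22: can move to 21, which is L ⇒ W
n=23: moves to 22(W), 15(W); every one is W ⇒ L
n=24: can move to 23, which is L ⇒ W
n=25: moves to 24(W), 17(W); every one is W ⇒ L
n=26: can move to 25, which is L ⇒ W
n=27: can move to 19, which is L ⇒ W
n=28: moves to 27(W), 20(W); every one is W ⇒ L
n=29: can move to 28, which is L ⇒ W
n=30: moves to 29(W), 22(W); every one is W ⇒ L
n=31: can move to 30, which is L ⇒ W
n=32: moves to 31(W), 24(W); every one is W ⇒ L
n=33: can move to 32, which is L ⇒ W
n=34: moves to 33(W), 26(W); every one is W ⇒ L
n=35: can move to 34, which is L ⇒ W
n=36: can move to 28, which is L ⇒ W
n=37: moves to 36(W), 29(W); every one is W ⇒ L
n=38: can move to 37, which is L ⇒ W
n=39: moves to 38(W), 31(W); every one is W ⇒ L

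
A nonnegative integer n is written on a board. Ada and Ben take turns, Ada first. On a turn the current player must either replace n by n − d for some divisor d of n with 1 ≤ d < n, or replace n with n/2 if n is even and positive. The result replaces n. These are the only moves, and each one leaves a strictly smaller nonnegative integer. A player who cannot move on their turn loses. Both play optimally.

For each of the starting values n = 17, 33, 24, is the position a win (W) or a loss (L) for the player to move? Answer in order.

17: L, 33: L, 24: W

Compute win/loss labels from the base case upward. A position with no move is L. Any other position is W if it can reach an L in one move, else L.
n=0: no move → L
n=1: no move → L
n=2: W (go to 1, an L position)
n=3: L (sole option 2(W) is W)
n=4: W (go to 3, an L position)
n=5: L (sole option 4(W) is W)
n=6: W (go to 3, an L position)
n=7: L (sole option 6(W) is W)
n=8: W (go to 7, an L position)
n=9: L (options 6(W), 8(W) are all W)
n=10: W (go to 5, an L position)
n=11: L (sole option 10(W) is W)
n=12: W (go to 9, an L position)
n=13: L (sole option 12(W) is W)
n=14: W (go to 7, an L position)
n=15: L (options 10(W), 12(W), 14(W) are all W)
n=16: W (go to 15, an L position)
n=17: L (sole option 16(W) is W)
n=18: W (go to 9, an L position)
n=19: L (sole option 18(W) is W)
n=20: W (go to 15, an L position)
n=21: L (options 14(W), 18(W), 20(W) are all W)
n=22: W (go to 11, an L position)
n=23: L (sole option 22(W) is W)
n=24: W (go to 21, an L position)
n=25: L (options 20(W), 24(W) are all W)
n=26: W (go to 13, an L position)
n=27: L (options 18(W), 24(W), 26(W) are all W)
n=28: W (go to 21, an L position)
n=29: L (sole option 28(W) is W)
n=30: W (go to 15, an L position)
n=31: L (sole option 30(W) is W)
n=32: W (go to 31, an L position)
n=33: L (options 22(W), 30(W), 32(W) are all W)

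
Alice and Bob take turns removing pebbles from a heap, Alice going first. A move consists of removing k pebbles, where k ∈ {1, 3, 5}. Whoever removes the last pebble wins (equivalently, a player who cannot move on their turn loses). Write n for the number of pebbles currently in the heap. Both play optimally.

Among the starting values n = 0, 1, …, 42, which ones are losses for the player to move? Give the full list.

0, 2, 4, 6, 8, 10, 12, 14, 16, 18, 20, 22, 24, 26, 28, 30, 32, 34, 36, 38, 40, 42

Positions with no move are L. A position that does have a move is losing for the player to move precisely when every available move leads to a winning position for the opponent. Fill in the labels:
n=0: no move → L
n=1: reaches L-position 0 → W
n=2: only reaches 1(W), which is W → L
n=3: reaches L-position 2 → W
n=4: only reaches 3(W), 1(W), all W → L
n=5: reaches L-position 4 → W
n=6: only reaches 5(W), 3(W), 1(W), all W → L
n=7: reaches L-position 6 → W
n=8: only reaches 7(W), 5(W), 3(W), all W → L
n=9: reaches L-position 8 → W
n=10: only reaches 9(W), 7(W), 5(W), all W → L
n=11: reaches L-position 10 → W
n=12: only reaches 11(W), 9(W), 7(W), all W → L
n=13: reaches L-position 12 → W
n=14: only reaches 13(W), 11(W), 9(W), all W → L
n=15: reaches L-position 14 → W
n=16: only reaches 15(W), 13(W), 11(W), all W → L
n=17: reaches L-position 16 → W
n=18: only reaches 17(W), 15(W), 13(W), all W → L
n=19: reaches L-position 18 → W
n=20: only reaches 19(W), 17(W), 15(W), all W → L
n=21: reaches L-position 20 → W
n=22: only reaches 21(W), 19(W), 17(W), all W → L
n=23: reaches L-position 22 → W
n=24: only reaches 23(W), 21(W), 19(W), all W → L
n=25: reaches L-position 24 → W
n=26: only reaches 25(W), 23(W), 21(W), all W → L
n=27: reaches L-position 26 → W
n=28: only reaches 27(W), 25(W), 23(W), all W → L
n=29: reaches L-position 28 → W
n=30: only reaches 29(W), 27(W), 25(W), all W → L
n=31: reaches L-position 30 → W
n=32: only reaches 31(W), 29(W), 27(W), all W → L
n=33: reaches L-position 32 → W
n=34: only reaches 33(W), 31(W), 29(W), all W → L
n=35: reaches L-position 34 → W
n=36: only reaches 35(W), 33(W), 31(W), all W → L
n=37: reaches L-position 36 → W
n=38: only reaches 37(W), 35(W), 33(W), all W → L
n=39: reaches L-position 38 → W
n=40: only reaches 39(W), 37(W), 35(W), all W → L
n=41: reaches L-position 40 → W
n=42: only reaches 41(W), 39(W), 37(W), all W → L
The losing starting values of n are exactly the entries labelled L in this table (22 of them).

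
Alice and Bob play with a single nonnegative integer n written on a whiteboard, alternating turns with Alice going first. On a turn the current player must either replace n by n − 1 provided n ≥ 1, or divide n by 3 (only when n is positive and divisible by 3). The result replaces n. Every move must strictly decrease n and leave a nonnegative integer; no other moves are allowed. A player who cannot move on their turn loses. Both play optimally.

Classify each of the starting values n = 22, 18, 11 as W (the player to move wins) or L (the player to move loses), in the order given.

22: L, 18: W, 11: L

Label each position W (a win for the player to move) or L (a loss). A position with no legal move is L; any other position is W exactly when some move reaches an L, and L when every move reaches a W.
n=0: no move → L
n=1: →0(L), so W
n=2: →1(W) only, which is W, so L
n=3: →2(L), so W
n=4: →3(W) only, which is W, so L
n=5: →4(L), so W
n=6: →2(L), so W
n=7: →6(W) only, which is W, so L
n=8: →7(L), so W
n=9: →3(W), 8(W) — all W, so L
n=10: →9(L), so W
n=11: →10(W) only, which is W, so L
n=12: →4(L), so W
n=13: →12(W) only, which is W, so L
n=14: →13(L), so W
n=15: →5(W), 14(W) — all W, so L
n=16: →15(L), so W
n=17: →16(W) only, which is W, so L
n=18: →17(L), so W
n=19: →18(W) only, which is W, so L
n=20: →19(L), so W
n=21: →7(L), so W
n=22: →21(W) only, which is W, so L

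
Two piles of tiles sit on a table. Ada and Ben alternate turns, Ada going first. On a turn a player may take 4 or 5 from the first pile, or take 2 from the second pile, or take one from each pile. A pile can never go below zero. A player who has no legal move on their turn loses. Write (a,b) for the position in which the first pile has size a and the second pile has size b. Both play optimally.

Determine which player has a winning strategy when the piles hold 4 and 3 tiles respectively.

Build the W/L table. Terminal = L. A non-terminal position is W if it has a move to some L; otherwise it is L.
No move ever increases a pile, so every position that can arise here has a ≤ 4 and b ≤ 3; it is enough to label the cells with 0 ≤ a ≤ 4 and 0 ≤ b ≤ 3.
Every move lowers a or b (never raises either), so fill the grid row by row in increasing a, and left to right within a row: each cell's successors are then already labelled.
      b=0  b=1  b=2  b=3
a=0:    L    L    W    W
a=1:    L    W    W    L
a=2:    L    W    W    L
a=3:    L    W    W    L
a=4:    W    W    L    L
Cells with no legal move (terminal, hence L): (0,0), (0,1), (1,0), (2,0), (3,0).
The remaining L cells, each justified by listing all of its moves:
(1,3): →(1,1)(W), (0,2)(W) — all W, so L
(2,3): →(2,1)(W), (1,2)(W) — all W, so L
(3,3): →(3,1)(W), (2,2)(W) — all W, so L
(4,2): →(0,2)(W), (4,0)(W), (3,1)(W) — all W, so L
(4,3): →(0,3)(W), (4,1)(W), (3,2)(W) — all W, so L
Every other cell has at least one move into one of the L cells above, so it is W.
Every move from (4,3) reaches a W position, so the mover loses.

Ben wins.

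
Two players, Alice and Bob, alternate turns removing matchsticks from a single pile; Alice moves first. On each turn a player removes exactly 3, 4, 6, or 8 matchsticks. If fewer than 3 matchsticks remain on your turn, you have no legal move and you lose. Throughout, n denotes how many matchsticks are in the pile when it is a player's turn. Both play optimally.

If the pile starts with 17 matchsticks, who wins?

Build the W/L table. Terminal = L. A non-terminal position is W if it has a move to some L; otherwise it is L.
n=0: no move → L
n=1: no move → L
n=2: no move → L
n=3: can move to 0, which is L ⇒ W
n=4: can move to 1, which is L ⇒ W
n=5: can move to 2, which is L ⇒ W
n=6: can move to 2, which is L ⇒ W
n=7: can move to 1, which is L ⇒ W
n=8: can move to 2, which is L ⇒ W
n=9: can move to 1, which is L ⇒ W
n=10: can move to 2, which is L ⇒ W
n=11: moves to 8(W), 7(W), 5(W), 3(W); every one is W ⇒ L
n=12: moves to 9(W), 8(W), 6(W), 4(W); every one is W ⇒ L
n=13: moves to 10(W), 9(W), 7(W), 5(W); every one is W ⇒ L
n=14: can move to 11, which is L ⇒ W
n=15: can move to 12, which is L ⇒ W
n=16: can move to 13, which is L ⇒ W
n=17: can move to 13, which is L ⇒ W
From 17 Alice can remove 4, leaving 13, reaching an L position.

Alice wins.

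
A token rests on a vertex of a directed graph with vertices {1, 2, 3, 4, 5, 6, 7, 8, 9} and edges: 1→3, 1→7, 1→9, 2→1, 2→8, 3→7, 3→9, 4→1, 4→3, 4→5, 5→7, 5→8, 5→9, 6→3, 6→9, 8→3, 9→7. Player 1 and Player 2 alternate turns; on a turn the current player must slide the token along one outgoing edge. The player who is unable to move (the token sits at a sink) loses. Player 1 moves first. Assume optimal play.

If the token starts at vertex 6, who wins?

Label each position W (a win for the player to move) or L (a loss). A position with no legal move is L; any other position is W exactly when some move reaches an L, and L when every move reaches a W.
Every edge goes from a vertex to one that appears earlier in the order 7, 9, 3, 1, 8, 2, 6, 5, 4, so processing vertices in that order labels each vertex after all of its successors.
7: no outgoing edge → L
9: can move to 7, which is L ⇒ W
3: can move to 7, which is L ⇒ W
1: can move to 7, which is L ⇒ W
8: the only move is to 3(W), a W ⇒ L
2: can move to 8, which is L ⇒ W
6: moves to 3(W), 9(W); every one is W ⇒ L
5: can move to 8, which is L ⇒ W
4: moves to 5(W), 1(W), 3(W); every one is W ⇒ L
Every move from 6 reaches a W position, so the mover loses.

Player 2 wins.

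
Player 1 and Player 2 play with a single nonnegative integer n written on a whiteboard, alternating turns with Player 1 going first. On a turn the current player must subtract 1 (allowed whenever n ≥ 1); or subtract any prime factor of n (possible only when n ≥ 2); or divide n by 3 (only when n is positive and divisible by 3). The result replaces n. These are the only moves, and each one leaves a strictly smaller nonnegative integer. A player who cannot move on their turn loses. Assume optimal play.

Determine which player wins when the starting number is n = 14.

Use the standard recursion: the mover loses at a terminal position; elsewhere, the mover wins exactly when some move hands the opponent an L position.
n=0: no move → L
n=1: can move to 0, which is L ⇒ W
n=2: can move to 0, which is L ⇒ W
n=3: can move to 0, which is L ⇒ W
n=4: moves to 2(W), 3(W); every one is W ⇒ L
n=5: can move to 0, which is L ⇒ W
n=6: can move to 4, which is L ⇒ W
n=7: can move to 0, which is L ⇒ W
n=8: moves to 6(W), 7(W); every one is W ⇒ L
n=9: can move to 8, which is L ⇒ W
n=10: can move to 8, which is L ⇒ W
n=11: can move to 0, which is L ⇒ W
n=12: can move to 4, which is L ⇒ W
n=13: can move to 0, which is L ⇒ W
n=14: moves to 7(W), 12(W), 13(W); every one is W ⇒ L
Every move from 14 reaches a W position, so the mover loses.

Player 2 wins.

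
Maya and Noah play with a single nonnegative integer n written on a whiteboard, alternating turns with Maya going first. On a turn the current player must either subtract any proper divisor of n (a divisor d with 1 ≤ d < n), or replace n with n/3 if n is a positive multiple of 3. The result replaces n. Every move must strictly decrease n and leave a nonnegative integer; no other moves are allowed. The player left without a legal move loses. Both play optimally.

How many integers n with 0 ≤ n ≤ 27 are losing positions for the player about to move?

12

Label each position W (a win for the player to move) or L (a loss). A position with no legal move is L; any other position is W exactly when some move reaches an L, and L when every move reaches a W.
n=0: no move → L
n=1: no move → L
n=2: →1(L), so W
n=3: →1(L), so W
n=4: →2(W), 3(W) — all W, so L
n=5: →4(L), so W
n=6: →4(L), so W
n=7: →6(W) only, which is W, so L
n=8: →4(L), so W
n=9: →3(W), 6(W), 8(W) — all W, so L
n=10: →9(L), so W
n=11: →10(W) only, which is W, so L
n=12: →4(L), so W
n=13: →12(W) only, which is W, so L
n=14: →7(L), so W
n=15: →5(W), 10(W), 12(W), 14(W) — all W, so L
n=16: →15(L), so W
n=17: →16(W) only, which is W, so L
n=18: →9(L), so W
n=19: →18(W) only, which is W, so L
n=20: →15(L), so W
n=21: →7(L), so W
n=22: →11(L), so W
n=23: →22(W) only, which is W, so L
n=24: →23(L), so W
n=25: →20(W), 24(W) — all W, so L
n=26: →13(L), so W
n=27: →9(L), so W
L entries with 0 ≤ n ≤ 27: n = 0, 1, 4, 7, 9, 11, 13, 15, 17, 19, 23, 25; that makes 12.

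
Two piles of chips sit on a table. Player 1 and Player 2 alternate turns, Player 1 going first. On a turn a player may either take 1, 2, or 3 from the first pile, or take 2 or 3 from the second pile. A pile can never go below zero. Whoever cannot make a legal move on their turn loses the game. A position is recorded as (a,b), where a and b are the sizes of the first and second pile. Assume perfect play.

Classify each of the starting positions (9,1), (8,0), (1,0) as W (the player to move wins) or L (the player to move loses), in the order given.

(9,1): W, (8,0): L, (1,0): W

Positions with no move are L. A position that does have a move is losing for the player to move precisely when every available move leads to a winning position for the opponent. Fill in the labels:
No move ever increases a pile, so every position that can arise here has a ≤ 9 and b ≤ 1; it is enough to label the cells with 0 ≤ a ≤ 9 and 0 ≤ b ≤ 1.
Every move lowers a or b (never raises either), so fill the grid row by row in increasing a, and left to right within a row: each cell's successors are then already labelled.
      b=0  b=1
a=0:    L    L
a=1:    W    W
a=2:    W    W
a=3:    W    W
a=4:    L    L
a=5:    W    W
a=6:    W    W
a=7:    W    W
a=8:    L    L
a=9:    W    W
Cells with no legal move (terminal, hence L): (0,0), (0,1).
The remaining L cells, each justified by listing all of its moves:
(4,0): moves to (3,0)(W), (2,0)(W), (1,0)(W); every one is W ⇒ L
(4,1): moves to (3,1)(W), (2,1)(W), (1,1)(W); every one is W ⇒ L
(8,0): moves to (7,0)(W), (6,0)(W), (5,0)(W); every one is W ⇒ L
(8,1): moves to (7,1)(W), (6,1)(W), (5,1)(W); every one is W ⇒ L
Every other cell has at least one move into one of the L cells above, so it is W.
(9,1): the move to (8,1) reaches an L cell, so W
(8,0): one of the L cells justified above, so L
(1,0): the move to (0,0) reaches an L cell, so W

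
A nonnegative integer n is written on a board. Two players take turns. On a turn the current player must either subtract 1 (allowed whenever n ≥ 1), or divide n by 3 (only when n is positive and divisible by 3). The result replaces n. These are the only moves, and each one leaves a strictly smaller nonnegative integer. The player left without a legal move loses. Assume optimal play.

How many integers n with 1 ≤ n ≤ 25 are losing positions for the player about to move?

11

Work bottom-up. With no move the player to move loses. Otherwise the position is W if at least one move leads to an L position for the opponent, and L if every move leads to a W.
n=0: no move → L
n=1: →0(L), so W
n=2: →1(W) only, which is W, so L
n=3: →2(L), so W
n=4: →3(W) only, which is W, so L
n=5: →4(L), so W
n=6: →2(L), so W
n=7: →6(W) only, which is W, so L
n=8: →7(L), so W
n=9: →3(W), 8(W) — all W, so L
n=10: →9(L), so W
n=11: →10(W) only, which is W, so L
n=12: →4(L), so W
n=13: →12(W) only, which is W, so L
n=14: →13(L), so W
n=15: →5(W), 14(W) — all W, so L
n=16: →15(L), so W
n=17: →16(W) only, which is W, so L
n=18: →17(L), so W
n=19: →18(W) only, which is W, so L
n=20: →19(L), so W
n=21: →7(L), so W
n=22: →21(W) only, which is W, so L
n=23: →22(L), so W
n=24: →8(W), 23(W) — all W, so L
n=25: →24(L), so W
L entries with 1 ≤ n ≤ 25 (n=0 is outside the asked range and is not counted): n = 2, 4, 7, 9, 11, 13, 15, 17, 19, 22, 24; that makes 11.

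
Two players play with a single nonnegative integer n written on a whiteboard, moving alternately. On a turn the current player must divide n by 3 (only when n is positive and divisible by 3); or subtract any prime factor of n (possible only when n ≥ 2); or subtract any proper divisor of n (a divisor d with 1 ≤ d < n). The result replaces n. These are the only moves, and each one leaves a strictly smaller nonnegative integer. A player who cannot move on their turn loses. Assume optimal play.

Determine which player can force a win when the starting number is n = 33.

Compute win/loss labels from the base case upward. A position with no move is L. Any other position is W if it can reach an L in one move, else L.
n=0: no move → L
n=1: no move → L
n=2: can move to 0, which is L ⇒ W
n=3: can move to 0, which is L ⇒ W
n=4: moves to 2(W), 3(W); every one is W ⇒ L
n=5: can move to 0, which is L ⇒ W
n=6: can move to 4, which is L ⇒ W
n=7: can move to 0, which is L ⇒ W
n=8: can move to 4, which is L ⇒ W
n=9: moves to 3(W), 6(W), 8(W); every one is W ⇒ L
n=10: can move to 9, which is L ⇒ W
n=11: can move to 0, which is L ⇒ W
n=12: can move to 4, which is L ⇒ W
n=13: can move to 0, which is L ⇒ W
n=14: moves to 7(W), 12(W), 13(W); every one is W ⇒ L
n=15: can move to 14, which is L ⇒ W
n=16: can move to 14, which is L ⇒ W
n=17: can move to 0, which is L ⇒ W
n=18: can move to 9, which is L ⇒ W
n=19: can move to 0, which is L ⇒ W
n=20: moves to 10(W), 15(W), 16(W), 18(W), 19(W); every one is W ⇒ L
n=21: can move to 14, which is L ⇒ W
n=22: can move to 20, which is L ⇒ W
n=23: can move to 0, which is L ⇒ W
n=24: can move to 20, which is L ⇒ W
n=25: can move to 20, which is L ⇒ W
n=26: moves to 13(W), 24(W), 25(W); every one is W ⇒ L
n=27: can move to 9, which is L ⇒ W
n=28: can move to 14, which is L ⇒ W
n=29: can move to 0, which is L ⇒ W
n=30: can move to 20, which is L ⇒ W
n=31: can move to 0, which is L ⇒ W
n=32: moves to 16(W), 24(W), 28(W), 30(W), 31(W); every one is W ⇒ L
n=33: can move to 32, which is L ⇒ W
The starting position 33 is W: the player to move should move to 32, handing over an L position.

The first player wins.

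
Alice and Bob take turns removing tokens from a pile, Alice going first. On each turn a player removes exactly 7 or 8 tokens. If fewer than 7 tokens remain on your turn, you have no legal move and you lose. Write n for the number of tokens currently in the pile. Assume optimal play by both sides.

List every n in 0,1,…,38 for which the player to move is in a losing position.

0, 1, 2, 3, 4, 5, 6, 15, 16, 17, 18, 19, 20, 21, 30, 31, 32, 33, 34, 35, 36

Compute win/loss labels from the base case upward. A position with no move is L. Any other position is W if it can reach an L in one move, else L.
n=0: no move → L
n=1: no move → L
n=2: no move → L
n=3: no move → L
n=4: no move → L
n=5: no move → L
n=6: no move → L
n=7: W (go to 0, an L position)
n=8: W (go to 1, an L position)
n=9: W (go to 2, an L position)
n=10: W (go to 3, an L position)
n=11: W (go to 4, an L position)
n=12: W (go to 5, an L position)
n=13: W (go to 6, an L position)
n=14: W (go to 6, an L position)
n=15: L (options 8(W), 7(W) are all W)
n=16: L (options 9(W), 8(W) are all W)
n=17: L (options 10(W), 9(W) are all W)
n=18: L (options 11(W), 10(W) are all W)
n=19: L (options 12(W), 11(W) are all W)
n=20: L (options 13(W), 12(W) are all W)
n=21: L (options 14(W), 13(W) are all W)
n=22: W (go to 15, an L position)
n=23: W (go to 16, an L position)
n=24: W (go to 17, an L position)
n=25: W (go to 18, an L position)
n=26: W (go to 19, an L position)
n=27: W (go to 20, an L position)
n=28: W (go to 21, an L position)
n=29: W (go to 21, an L position)
n=30: L (options 23(W), 22(W) are all W)
n=31: L (options 24(W), 23(W) are all W)
n=32: L (options 25(W), 24(W) are all W)
n=33: L (options 26(W), 25(W) are all W)
n=34: L (options 27(W), 26(W) are all W)
n=35: L (options 28(W), 27(W) are all W)
n=36: L (options 29(W), 28(W) are all W)
n=37: W (go to 30, an L position)
n=38: W (go to 31, an L position)
Reading off the rows marked L gives the requested list; there are 21 such values of n.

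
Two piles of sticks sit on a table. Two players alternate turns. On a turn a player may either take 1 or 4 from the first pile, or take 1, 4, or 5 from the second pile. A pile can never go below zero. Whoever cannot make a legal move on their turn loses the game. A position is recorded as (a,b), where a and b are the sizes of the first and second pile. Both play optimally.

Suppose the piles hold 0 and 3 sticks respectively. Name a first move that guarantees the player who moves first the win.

Positions with no move are L. A position that does have a move is losing for the player to move precisely when every available move leads to a winning position for the opponent. Fill in the labels:
No move ever increases a pile, so every position that can arise here has a ≤ 0 and b ≤ 3; it is enough to label the cells with 0 ≤ a ≤ 0 and 0 ≤ b ≤ 3.
Every move lowers a or b (never raises either), so fill the grid row by row in increasing a, and left to right within a row: each cell's successors are then already labelled.
      b=0  b=1  b=2  b=3
a=0:    L    W    L    W
Cells with no legal move (terminal, hence L): (0,0).
The remaining L cells, each justified by listing all of its moves:
(0,2): L (sole option (0,1)(W) is W)
Every other cell has at least one move into one of the L cells above, so it is W.
From (0,3), the L positions reachable in one move are: (0,2).

Move to (0,2).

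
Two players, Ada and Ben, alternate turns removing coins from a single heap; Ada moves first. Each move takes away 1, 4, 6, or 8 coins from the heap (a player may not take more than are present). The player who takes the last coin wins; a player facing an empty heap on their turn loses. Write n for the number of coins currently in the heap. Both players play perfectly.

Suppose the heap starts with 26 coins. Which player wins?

Ben wins.

Compute win/loss labels from the base case upward. A position with no move is L. Any other position is W if it can reach an L in one move, else L.
n=0: no move → L
n=1: →0(L), so W
n=2: →1(W) only, which is W, so L
n=3: →2(L), so W
n=4: →0(L), so W
n=5: →4(W), 1(W) — all W, so L
n=6: →5(L), so W
n=7: →6(W), 3(W), 1(W) — all W, so L
n=8: →7(L), so W
n=9: →5(L), so W
n=10: →2(L), so W
n=11: →7(L), so W
n=12: →11(W), 8(W), 6(W), 4(W) — all W, so L
n=13: →12(L), so W
n=14: →13(W), 10(W), 8(W), 6(W) — all W, so L
n=15: →14(L), so W
n=16: →12(L), so W
n=17: →16(W), 13(W), 11(W), 9(W) — all W, so L
n=18: →17(L), so W
n=19: →18(W), 15(W), 13(W), 11(W) — all W, so L
n=20: →19(L), so W
n=21: →17(L), so W
n=22: →14(L), so W
n=23: →19(L), so W
n=24: →23(W), 20(W), 18(W), 16(W) — all W, so L
n=25: →24(L), so W
n=26: →25(W), 22(W), 20(W), 18(W) — all W, so L
Every move from 26 reaches a W position, so the mover loses.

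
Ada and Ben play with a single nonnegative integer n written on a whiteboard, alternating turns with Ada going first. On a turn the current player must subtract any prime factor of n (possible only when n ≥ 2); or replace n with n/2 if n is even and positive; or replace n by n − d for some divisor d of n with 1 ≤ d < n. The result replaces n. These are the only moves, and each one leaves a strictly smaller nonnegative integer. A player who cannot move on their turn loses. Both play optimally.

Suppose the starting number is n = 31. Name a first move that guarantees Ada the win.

Build the W/L table. Terminal = L. A non-terminal position is W if it has a move to some L; otherwise it is L.
n=0: no move → L
n=1: no move → L
n=2: reaches L-position 0 → W
n=3: reaches L-position 0 → W
n=4: only reaches 2(W), 3(W), all W → L
n=5: reaches L-position 0 → W
n=6: reaches L-position 4 → W
n=7: reaches L-position 0 → W
n=8: reaches L-position 4 → W
n=9: only reaches 6(W), 8(W), all W → L
n=10: reaches L-position 9 → W
n=11: reaches L-position 0 → W
n=12: reaches L-position 9 → W
n=13: reaches L-position 0 → W
n=14: only reaches 7(W), 12(W), 13(W), all W → L
n=15: reaches L-position 14 → W
n=16: reaches L-position 14 → W
n=17: reaches L-position 0 → W
n=18: reaches L-position 9 → W
n=19: reaches L-position 0 → W
n=20: only reaches 10(W), 15(W), 16(W), 18(W), 19(W), all W → L
n=21: reaches L-position 14 → W
n=22: reaches L-position 20 → W
n=23: reaches L-position 0 → W
n=24: reaches L-position 20 → W
n=25: reaches L-position 20 → W
n=26: only reaches 13(W), 24(W), 25(W), all W → L
n=27: reaches L-position 26 → W
n=28: reaches L-position 14 → W
n=29: reaches L-position 0 → W
n=30: reaches L-position 20 → W
n=31: reaches L-position 0 → W
From 31, the L positions reachable in one move are: 0.

Move to 0.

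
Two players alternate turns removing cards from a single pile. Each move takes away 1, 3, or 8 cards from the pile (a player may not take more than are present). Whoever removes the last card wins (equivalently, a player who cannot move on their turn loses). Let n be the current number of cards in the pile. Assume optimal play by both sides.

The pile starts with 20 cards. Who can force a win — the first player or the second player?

Use the standard recursion: the mover loses at a terminal position; elsewhere, the mover wins exactly when some move hands the opponent an L position.
n=0: no move → L
n=1: reaches L-position 0 → W
n=2: only reaches 1(W), which is W → L
n=3: reaches L-position 2 → W
n=4: only reaches 3(W), 1(W), all W → L
n=5: reaches L-position 4 → W
n=6: only reaches 5(W), 3(W), all W → L
n=7: reaches L-position 6 → W
n=8: reaches L-position 0 → W
n=9: reaches L-position 6 → W
n=10: reaches L-position 2 → W
n=11: only reaches 10(W), 8(W), 3(W), all W → L
n=12: reaches L-position 11 → W
n=13: only reaches 12(W), 10(W), 5(W), all W → L
n=14: reaches L-position 13 → W
n=15: only reaches 14(W), 12(W), 7(W), all W → L
n=16: reaches L-position 15 → W
n=17: only reaches 16(W), 14(W), 9(W), all W → L
n=18: reaches L-position 17 → W
n=19: reaches L-position 11 → W
n=20: reaches L-position 17 → W
The starting position 20 is W: the player to move should remove 3, leaving 17, handing over an L position.

The first player wins.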